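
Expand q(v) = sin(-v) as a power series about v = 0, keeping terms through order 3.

Apply the Taylor formula c_k = f^(k)(a)/k!.
q(0) = 0
q′(0) = -1
q′′(0) = 0
q′′′(0) = 1

v^3/6 - v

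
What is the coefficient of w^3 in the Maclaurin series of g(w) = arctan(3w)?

Apply the Taylor formula c_k = f^(k)(a)/k!.
g(0) = 0
g′(0) = 3
g′′(0) = 0
g′′′(0) = -54
So c_3 = g′′′(0)/3! = -9.

-9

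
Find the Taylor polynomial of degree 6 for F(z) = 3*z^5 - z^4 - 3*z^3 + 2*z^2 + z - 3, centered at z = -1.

Compute the successive derivatives at the expansion point and divide by k!.
F(-1) = -3
F′(-1) = 7
F′′(-1) = -50
F′′′(-1) = 186
F^(4)(-1) = -384
F^(5)(-1) = 360
F^(6)(-1) = 0

3*(z + 1)^5 - 16*(z + 1)^4 + 31*(z + 1)^3 - 25*(z + 1)^2 + 7*(z + 1) - 3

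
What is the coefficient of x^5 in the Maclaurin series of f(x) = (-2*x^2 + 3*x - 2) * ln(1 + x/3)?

-173/4860

Shift and add copies of the series according to the polynomial's terms.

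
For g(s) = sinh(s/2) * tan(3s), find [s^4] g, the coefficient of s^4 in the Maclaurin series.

73/16

Multiply the two series term by term and collect like powers.
g(0) = 0
g′(0) = 0
g′′(0) = 3
g′′′(0) = 0
g^(4)(0) = 219/2
So c_4 = g^(4)(0)/4! = 73/16.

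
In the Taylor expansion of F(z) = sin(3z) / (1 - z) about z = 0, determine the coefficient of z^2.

Write out both Maclaurin series and multiply, keeping only the needed powers.
F(0) = 0
F′(0) = 3
F′′(0) = 6
Then c_k = F^(k)(0)/k! gives each Taylor coefficient.

3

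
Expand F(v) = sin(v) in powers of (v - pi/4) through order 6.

Apply the Taylor formula c_k = f^(k)(a)/k!.

-sqrt(2)*(v - pi/4)^6/1440 + sqrt(2)*(v - pi/4)^5/240 + sqrt(2)*(v - pi/4)^4/48 - sqrt(2)*(v - pi/4)^3/12 - sqrt(2)*(v - pi/4)^2/4 + sqrt(2)*(v - pi/4)/2 + sqrt(2)/2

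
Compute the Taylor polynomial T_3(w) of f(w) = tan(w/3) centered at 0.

Use the known series and substitute for the argument.
f(0) = 0
f′(0) = 1/3
f′′(0) = 0
f′′′(0) = 2/27
Dividing each by k! gives the coefficients c_0, ..., c_3.

w^3/81 + w/3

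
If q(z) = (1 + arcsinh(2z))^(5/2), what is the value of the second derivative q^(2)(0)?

Plug the Maclaurin series of the inner function into that of the outer and collect terms.
From the series, [z^2] q = 15/2; multiply by 2! = 2 to get 15.

15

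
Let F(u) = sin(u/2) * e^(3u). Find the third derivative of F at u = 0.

107/8

Write out both Maclaurin series and multiply, keeping only the needed powers.
From the series, [u^3] F = 107/48; multiply by 3! = 6 to get 107/8.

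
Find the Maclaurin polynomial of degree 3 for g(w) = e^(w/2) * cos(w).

Write out both Maclaurin series and multiply, keeping only the needed powers.
g(0) = 1
g′(0) = 1/2
g′′(0) = -3/4
g′′′(0) = -11/8
Then c_k = g^(k)(0)/k! gives each Taylor coefficient.

-11*w^3/48 - 3*w^2/8 + w/2 + 1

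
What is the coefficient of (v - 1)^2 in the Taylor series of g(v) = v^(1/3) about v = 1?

-1/9

[(v - 1)^0] = 1;  [(v - 1)^1] = 1/3;  [(v - 1)^2] = -1/9.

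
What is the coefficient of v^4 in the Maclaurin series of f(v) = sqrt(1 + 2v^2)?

c_4 = f^(4)(0)/4! = -1/2.

-1/2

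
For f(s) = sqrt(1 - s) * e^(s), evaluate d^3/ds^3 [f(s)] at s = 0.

Take the Cauchy product of the two expansions.
The coefficient of s^3 in the expansion is -13/48, so f′′′(0) = 3! * (-13/48) = -13/8.

-13/8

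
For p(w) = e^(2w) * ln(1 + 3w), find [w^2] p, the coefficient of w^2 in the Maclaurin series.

Write out both Maclaurin series and multiply, keeping only the needed powers.
p(0) = 0
p′(0) = 3
p′′(0) = 3
So c_2 = p′′(0)/2! = 3/2.

3/2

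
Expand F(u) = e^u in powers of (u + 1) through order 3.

(u + 1)^3*e^(-1)/6 + (u + 1)^2*e^(-1)/2 + (u + 1)*e^(-1) + e^(-1)

Differentiate repeatedly and evaluate at the center.
F(-1) = e^(-1)
F′(-1) = e^(-1)
F′′(-1) = e^(-1)
F′′′(-1) = e^(-1)
Then c_k = F^(k)(-1)/k! gives each Taylor coefficient.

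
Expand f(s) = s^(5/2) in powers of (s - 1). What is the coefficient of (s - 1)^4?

-5/128

Compute the successive derivatives at the expansion point and divide by k!.
f(1) = 1
f′(1) = 5/2
f′′(1) = 15/4
f′′′(1) = 15/8
f^(4)(1) = -15/16
So c_4 = f^(4)(1)/4! = -5/128.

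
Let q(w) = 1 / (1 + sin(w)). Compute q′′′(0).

-5

Expand as Σ (-1)^k u^k with u equal to the inner function's series.
The coefficient of w^3 in the expansion is -5/6, so q′′′(0) = 3! * (-5/6) = -5.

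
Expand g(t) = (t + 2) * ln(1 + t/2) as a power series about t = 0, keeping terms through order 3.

Distribute the polynomial across the series and collect like powers.

-t^3/24 + t^2/4 + t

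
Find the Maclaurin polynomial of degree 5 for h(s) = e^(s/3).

h(0) = 1
h′(0) = 1/3
h′′(0) = 1/9
h′′′(0) = 1/27
h^(4)(0) = 1/81
h^(5)(0) = 1/243
Dividing each by k! gives the coefficients c_0, ..., c_5.

s^5/29160 + s^4/1944 + s^3/162 + s^2/18 + s/3 + 1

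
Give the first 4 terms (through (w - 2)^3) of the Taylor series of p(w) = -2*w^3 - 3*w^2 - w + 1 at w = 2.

-2*(w - 2)^3 - 15*(w - 2)^2 - 37*(w - 2) - 29

Apply the Taylor formula c_k = f^(k)(a)/k!.
p(2) = -29
p′(2) = -37
p′′(2) = -30
p′′′(2) = -12
The Taylor polynomial is Σ p^(k)(2)/k! · (w - 2)^k.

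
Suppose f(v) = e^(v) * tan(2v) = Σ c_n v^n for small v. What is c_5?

341/60

Multiply the two series term by term and collect like powers.
f(0) = 0
f′(0) = 2
f′′(0) = 4
f′′′(0) = 22
f^(4)(0) = 72
f^(5)(0) = 682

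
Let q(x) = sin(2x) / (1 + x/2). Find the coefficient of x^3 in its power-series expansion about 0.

-5/6

Multiply the two series term by term and collect like powers.
[x^0] = 0;  [x^1] = 2;  [x^2] = -1;  [x^3] = -5/6.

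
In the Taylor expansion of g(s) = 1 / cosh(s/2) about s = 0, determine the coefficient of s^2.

Write the quotient as an unknown series and match coefficients against numerator = denominator · series.
g(0) = 1
g′(0) = 0
g′′(0) = -1/4

-1/8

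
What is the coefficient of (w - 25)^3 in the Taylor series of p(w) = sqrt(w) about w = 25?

p(25) = 5
p′(25) = 1/10
p′′(25) = -1/500
p′′′(25) = 3/25000
So c_3 = p′′′(25)/3! = 1/50000.

1/50000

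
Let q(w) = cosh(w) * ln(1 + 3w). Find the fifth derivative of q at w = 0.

Write out both Maclaurin series and multiply, keeping only the needed powers.
The coefficient of w^5 in the expansion is 2129/40, so q^(5)(0) = 5! * (2129/40) = 6387.

6387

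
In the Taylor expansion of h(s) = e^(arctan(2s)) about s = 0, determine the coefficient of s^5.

Substitute the inner expansion into the outer series and collect powers.
[s^0] = 1;  [s^1] = 2;  [s^2] = 2;  [s^3] = -4/3;  [s^4] = -14/3;  [s^5] = 4/3.

4/3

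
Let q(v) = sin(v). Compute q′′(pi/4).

Compute the successive derivatives at the expansion point and divide by k!.
From the series, [(v - pi/4)^2] q = -sqrt(2)/4; multiply by 2! = 2 to get -sqrt(2)/2.

-sqrt(2)/2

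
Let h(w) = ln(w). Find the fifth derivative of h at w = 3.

The coefficient of (w - 3)^5 in the expansion is 1/1215, so h^(5)(3) = 5! * (1/1215) = 8/81.

8/81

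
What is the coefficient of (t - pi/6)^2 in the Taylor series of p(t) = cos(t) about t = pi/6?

-sqrt(3)/4

Apply the Taylor formula c_k = f^(k)(a)/k!.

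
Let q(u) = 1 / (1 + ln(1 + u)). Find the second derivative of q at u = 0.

Use the geometric series for the reciprocal, then substitute.
From the series, [u^2] q = 3/2; multiply by 2! = 2 to get 3.

3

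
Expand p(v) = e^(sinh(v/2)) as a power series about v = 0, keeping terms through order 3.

v^3/24 + v^2/8 + v/2 + 1

Let u equal the inner series; expand the outer function in u and truncate.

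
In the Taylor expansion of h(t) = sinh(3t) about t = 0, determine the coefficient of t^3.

[t^0] = 0;  [t^1] = 3;  [t^2] = 0;  [t^3] = 9/2.
So c_3 = h′′′(0)/3! = 9/2.

9/2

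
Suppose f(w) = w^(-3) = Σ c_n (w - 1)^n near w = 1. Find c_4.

15

Differentiate repeatedly and evaluate at the center.
[(w - 1)^0] = 1;  [(w - 1)^1] = -3;  [(w - 1)^2] = 6;  [(w - 1)^3] = -10;  [(w - 1)^4] = 15.
So c_4 = f^(4)(1)/4! = 15.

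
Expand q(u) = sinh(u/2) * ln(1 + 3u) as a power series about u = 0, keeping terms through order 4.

73*u^4/16 - 9*u^3/4 + 3*u^2/2

Multiply the two series term by term and collect like powers.
q(0) = 0
q′(0) = 0
q′′(0) = 3
q′′′(0) = -27/2
q^(4)(0) = 219/2
The Taylor polynomial is Σ q^(k)(0)/k! · u^k.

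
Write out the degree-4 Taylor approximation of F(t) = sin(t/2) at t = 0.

-t^3/48 + t/2

F(0) = 0
F′(0) = 1/2
F′′(0) = 0
F′′′(0) = -1/8
F^(4)(0) = 0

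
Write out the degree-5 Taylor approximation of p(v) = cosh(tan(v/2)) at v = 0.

3*v^4/128 + v^2/8 + 1

Plug the Maclaurin series of the inner function into that of the outer and collect terms.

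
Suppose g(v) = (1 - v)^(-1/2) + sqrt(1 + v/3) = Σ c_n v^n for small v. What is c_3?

17/54

Add the two expansions coefficient-wise.
g(0) = 2
g′(0) = 2/3
g′′(0) = 13/18
g′′′(0) = 17/9
Then c_k = g^(k)(0)/k! gives each Taylor coefficient.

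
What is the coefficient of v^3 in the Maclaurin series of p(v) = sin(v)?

Use the known series and substitute for the argument.
p(0) = 0
p′(0) = 1
p′′(0) = 0
p′′′(0) = -1
So c_3 = p′′′(0)/3! = -1/6.

-1/6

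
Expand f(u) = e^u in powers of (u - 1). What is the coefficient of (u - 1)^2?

e/2

f(1) = e
f′(1) = e
f′′(1) = e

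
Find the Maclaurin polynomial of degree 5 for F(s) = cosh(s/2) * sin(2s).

101*s^5/960 - 13*s^3/12 + 2*s

Expand each factor separately, then convolve coefficients.
F(0) = 0
F′(0) = 2
F′′(0) = 0
F′′′(0) = -13/2
F^(4)(0) = 0
F^(5)(0) = 101/8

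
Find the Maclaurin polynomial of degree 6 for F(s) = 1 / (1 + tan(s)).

122*s^6/45 - 32*s^5/15 + 5*s^4/3 - 4*s^3/3 + s^2 - s + 1

Write 1/(1+u) = 1 - u + u^2 - u^3 + ... and substitute the series for u.
F(0) = 1
F′(0) = -1
F′′(0) = 2
F′′′(0) = -8
F^(4)(0) = 40
F^(5)(0) = -256
F^(6)(0) = 1952
The Taylor polynomial is Σ F^(k)(0)/k! · s^k.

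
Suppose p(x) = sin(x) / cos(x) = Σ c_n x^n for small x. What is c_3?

1/3

Invert the denominator's series and multiply.
p(0) = 0
p′(0) = 1
p′′(0) = 0
p′′′(0) = 2
So c_3 = p′′′(0)/3! = 1/3.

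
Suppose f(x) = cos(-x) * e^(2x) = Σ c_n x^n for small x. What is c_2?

Write out both Maclaurin series and multiply, keeping only the needed powers.
f(0) = 1
f′(0) = 2
f′′(0) = 3
So c_2 = f′′(0)/2! = 3/2.

3/2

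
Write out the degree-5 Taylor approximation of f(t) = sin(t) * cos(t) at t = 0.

2*t^5/15 - 2*t^3/3 + t

Write out both Maclaurin series and multiply, keeping only the needed powers.
[t^0] = 0;  [t^1] = 1;  [t^2] = 0;  [t^3] = -2/3;  [t^4] = 0;  [t^5] = 2/15.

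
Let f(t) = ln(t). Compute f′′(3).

Use the known series and substitute for the argument.
The coefficient of (t - 3)^2 in the expansion is -1/18, so f′′(3) = 2! * (-1/18) = -1/9.

-1/9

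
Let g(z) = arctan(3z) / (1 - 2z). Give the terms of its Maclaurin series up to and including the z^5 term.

Take the Cauchy product of the two expansions.
g(0) = 0
g′(0) = 3
g′′(0) = 12
g′′′(0) = 18
g^(4)(0) = 144
g^(5)(0) = 7272

303*z^5/5 + 6*z^4 + 3*z^3 + 6*z^2 + 3*z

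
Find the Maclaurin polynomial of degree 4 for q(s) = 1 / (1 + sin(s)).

2*s^4/3 - 5*s^3/6 + s^2 - s + 1

Use the geometric series for the reciprocal, then substitute.
q(0) = 1
q′(0) = -1
q′′(0) = 2
q′′′(0) = -5
q^(4)(0) = 16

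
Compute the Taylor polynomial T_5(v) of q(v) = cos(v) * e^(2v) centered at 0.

-19*v^5/60 - 7*v^4/24 + v^3/3 + 3*v^2/2 + 2*v + 1

Multiply the two series term by term and collect like powers.
[v^0] = 1;  [v^1] = 2;  [v^2] = 3/2;  [v^3] = 1/3;  [v^4] = -7/24;  [v^5] = -19/60.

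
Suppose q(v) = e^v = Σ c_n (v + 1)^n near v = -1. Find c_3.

[(v + 1)^0] = e^(-1);  [(v + 1)^1] = e^(-1);  [(v + 1)^2] = e^(-1)/2;  [(v + 1)^3] = e^(-1)/6.

e^(-1)/6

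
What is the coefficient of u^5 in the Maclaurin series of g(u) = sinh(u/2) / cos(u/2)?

Divide the numerator series by the denominator series (power-series long division).

3/320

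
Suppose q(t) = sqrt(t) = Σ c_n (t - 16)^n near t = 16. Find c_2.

[(t - 16)^0] = 4;  [(t - 16)^1] = 1/8;  [(t - 16)^2] = -1/512.
So c_2 = q′′(16)/2! = -1/512.

-1/512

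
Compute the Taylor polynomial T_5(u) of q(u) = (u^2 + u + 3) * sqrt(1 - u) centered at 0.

Shift and add copies of the series according to the polynomial's terms.

-47*u^5/256 - 39*u^4/128 - 13*u^3/16 + u^2/8 - u/2 + 3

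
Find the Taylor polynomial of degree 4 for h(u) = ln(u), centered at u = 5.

-(u - 5)^4/2500 + (u - 5)^3/375 - (u - 5)^2/50 + (u - 5)/5 + ln(5)

h(5) = ln(5)
h′(5) = 1/5
h′′(5) = -1/25
h′′′(5) = 2/125
h^(4)(5) = -6/625
The Taylor polynomial is Σ h^(k)(5)/k! · (u - 5)^k.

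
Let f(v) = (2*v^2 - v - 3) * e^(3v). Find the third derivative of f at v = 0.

Distribute the polynomial across the series and collect like powers.
From the series, [v^3] f = -12; multiply by 3! = 6 to get -72.

-72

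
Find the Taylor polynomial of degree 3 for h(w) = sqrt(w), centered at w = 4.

(w - 4)^3/512 - (w - 4)^2/64 + (w - 4)/4 + 2

Differentiate repeatedly and evaluate at the center.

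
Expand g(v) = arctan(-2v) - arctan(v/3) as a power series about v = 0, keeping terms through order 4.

217*v^3/81 - 7*v/3

Add the two expansions coefficient-wise.
g(0) = 0
g′(0) = -7/3
g′′(0) = 0
g′′′(0) = 434/27
g^(4)(0) = 0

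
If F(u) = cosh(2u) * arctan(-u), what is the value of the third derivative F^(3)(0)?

Multiply the two series term by term and collect like powers.
From the series, [u^3] F = -5/3; multiply by 3! = 6 to get -10.

-10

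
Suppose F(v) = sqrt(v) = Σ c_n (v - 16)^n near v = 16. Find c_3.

F(16) = 4
F′(16) = 1/8
F′′(16) = -1/256
F′′′(16) = 3/8192

1/16384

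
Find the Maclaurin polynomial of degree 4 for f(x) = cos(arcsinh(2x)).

10*x^4/3 - 2*x^2 + 1

Plug the Maclaurin series of the inner function into that of the outer and collect terms.
[x^0] = 1;  [x^1] = 0;  [x^2] = -2;  [x^3] = 0;  [x^4] = 10/3.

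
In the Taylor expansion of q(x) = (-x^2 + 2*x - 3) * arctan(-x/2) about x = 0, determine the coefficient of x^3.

3/8

Shift and add copies of the series according to the polynomial's terms.
q(0) = 0
q′(0) = 3/2
q′′(0) = -2
q′′′(0) = 9/4
So c_3 = q′′′(0)/3! = 3/8.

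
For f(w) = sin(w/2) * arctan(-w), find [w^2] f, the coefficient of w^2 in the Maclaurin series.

Multiply the two series term by term and collect like powers.
f(0) = 0
f′(0) = 0
f′′(0) = -1

-1/2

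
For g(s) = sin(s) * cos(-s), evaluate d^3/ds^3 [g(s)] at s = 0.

-4

Expand each factor separately, then convolve coefficients.
The coefficient of s^3 in the expansion is -2/3, so g′′′(0) = 3! * (-2/3) = -4.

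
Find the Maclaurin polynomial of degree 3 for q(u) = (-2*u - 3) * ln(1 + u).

Distribute the polynomial across the series and collect like powers.
q(0) = 0
q′(0) = -3
q′′(0) = -1
q′′′(0) = 0
The Taylor polynomial is Σ q^(k)(0)/k! · u^k.

-u^2/2 - 3*u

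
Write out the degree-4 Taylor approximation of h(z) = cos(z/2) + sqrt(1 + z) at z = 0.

Combine the two series term by term.
[z^0] = 2;  [z^1] = 1/2;  [z^2] = -1/4;  [z^3] = 1/16;  [z^4] = -7/192.

-7*z^4/192 + z^3/16 - z^2/4 + z/2 + 2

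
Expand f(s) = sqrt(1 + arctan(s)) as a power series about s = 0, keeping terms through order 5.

Compose series: expand the inner function first, then feed it into the outer expansion.
f(0) = 1
f′(0) = 1/2
f′′(0) = -1/4
f′′′(0) = -5/8
f^(4)(0) = 17/16
f^(5)(0) = 249/32
Then c_k = f^(k)(0)/k! gives each Taylor coefficient.

83*s^5/1280 + 17*s^4/384 - 5*s^3/48 - s^2/8 + s/2 + 1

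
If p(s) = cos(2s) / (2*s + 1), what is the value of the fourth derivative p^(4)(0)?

Expand 1/(denominator) as a geometric series and multiply by the numerator's series.
The coefficient of s^4 in the expansion is 26/3, so p^(4)(0) = 4! * (26/3) = 208.

208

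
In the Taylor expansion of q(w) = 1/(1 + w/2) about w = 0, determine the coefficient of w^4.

1/16

q(0) = 1
q′(0) = -1/2
q′′(0) = 1/2
q′′′(0) = -3/4
q^(4)(0) = 3/2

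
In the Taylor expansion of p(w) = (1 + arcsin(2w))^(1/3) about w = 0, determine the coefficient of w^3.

Plug the Maclaurin series of the inner function into that of the outer and collect terms.

76/81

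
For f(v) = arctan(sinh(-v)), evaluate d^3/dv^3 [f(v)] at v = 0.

Compose series: expand the inner function first, then feed it into the outer expansion.
The coefficient of v^3 in the expansion is 1/6, so f′′′(0) = 3! * (1/6) = 1.

1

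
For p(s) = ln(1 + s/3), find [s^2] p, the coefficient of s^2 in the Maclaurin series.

Use the known series and substitute for the argument.
p(0) = 0
p′(0) = 1/3
p′′(0) = -1/9

-1/18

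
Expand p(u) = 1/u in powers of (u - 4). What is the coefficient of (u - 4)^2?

1/64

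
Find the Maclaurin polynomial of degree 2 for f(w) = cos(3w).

1 - 9*w^2/2

[w^0] = 1;  [w^1] = 0;  [w^2] = -9/2.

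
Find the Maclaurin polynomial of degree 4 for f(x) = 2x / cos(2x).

4*x^3 + 2*x

Write the quotient as an unknown series and match coefficients against numerator = denominator · series.
f(0) = 0
f′(0) = 2
f′′(0) = 0
f′′′(0) = 24
f^(4)(0) = 0
Dividing each by k! gives the coefficients c_0, ..., c_4.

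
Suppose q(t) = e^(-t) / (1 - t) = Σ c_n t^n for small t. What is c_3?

1/3

Write out both Maclaurin series and multiply, keeping only the needed powers.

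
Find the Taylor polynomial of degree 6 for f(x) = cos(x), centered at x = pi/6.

-sqrt(3)*(x - pi/6)^6/1440 - (x - pi/6)^5/240 + sqrt(3)*(x - pi/6)^4/48 + (x - pi/6)^3/12 - sqrt(3)*(x - pi/6)^2/4 - (x - pi/6)/2 + sqrt(3)/2

f(pi/6) = sqrt(3)/2
f′(pi/6) = -1/2
f′′(pi/6) = -sqrt(3)/2
f′′′(pi/6) = 1/2
f^(4)(pi/6) = sqrt(3)/2
f^(5)(pi/6) = -1/2
f^(6)(pi/6) = -sqrt(3)/2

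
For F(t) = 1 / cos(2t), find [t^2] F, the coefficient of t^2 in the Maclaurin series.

2

Divide the numerator series by the denominator series (power-series long division).
F(0) = 1
F′(0) = 0
F′′(0) = 4
The Taylor polynomial is Σ F^(k)(0)/k! · t^k.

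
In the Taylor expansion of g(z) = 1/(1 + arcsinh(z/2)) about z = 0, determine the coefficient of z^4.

Plug the Maclaurin series of the inner function into that of the outer and collect terms.
[z^0] = 1;  [z^1] = -1/2;  [z^2] = 1/4;  [z^3] = -5/48;  [z^4] = 1/24.
So c_4 = g^(4)(0)/4! = 1/24.

1/24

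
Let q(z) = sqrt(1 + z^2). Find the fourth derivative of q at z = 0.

-3

The coefficient of z^4 in the expansion is -1/8, so q^(4)(0) = 4! * (-1/8) = -3.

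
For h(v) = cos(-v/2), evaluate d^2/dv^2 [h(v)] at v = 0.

-1/4

The coefficient of v^2 in the expansion is -1/8, so h′′(0) = 2! * (-1/8) = -1/4.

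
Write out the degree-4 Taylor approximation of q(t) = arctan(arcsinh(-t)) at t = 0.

t^3/2 - t

Plug the Maclaurin series of the inner function into that of the outer and collect terms.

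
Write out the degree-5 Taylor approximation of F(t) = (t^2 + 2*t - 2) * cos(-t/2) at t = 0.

Multiply each power in the prefactor through the base expansion.
[t^0] = -2;  [t^1] = 2;  [t^2] = 5/4;  [t^3] = -1/4;  [t^4] = -25/192;  [t^5] = 1/192.

t^5/192 - 25*t^4/192 - t^3/4 + 5*t^2/4 + 2*t - 2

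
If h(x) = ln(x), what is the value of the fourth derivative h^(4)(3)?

The coefficient of (x - 3)^4 in the expansion is -1/324, so h^(4)(3) = 4! * (-1/324) = -2/27.

-2/27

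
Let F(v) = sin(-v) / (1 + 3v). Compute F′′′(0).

-53

Take the Cauchy product of the two expansions.
From the series, [v^3] F = -53/6; multiply by 3! = 6 to get -53.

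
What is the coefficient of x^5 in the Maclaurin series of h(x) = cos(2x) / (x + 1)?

Expand 1/(denominator) as a geometric series and multiply by the numerator's series.
h(0) = 1
h′(0) = -1
h′′(0) = -2
h′′′(0) = 6
h^(4)(0) = -8
h^(5)(0) = 40
The Taylor polynomial is Σ h^(k)(0)/k! · x^k.

1/3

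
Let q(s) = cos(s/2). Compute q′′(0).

-1/4

The coefficient of s^2 in the expansion is -1/8, so q′′(0) = 2! * (-1/8) = -1/4.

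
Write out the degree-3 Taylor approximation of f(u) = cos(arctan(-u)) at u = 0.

1 - u^2/2

Plug the Maclaurin series of the inner function into that of the outer and collect terms.
[u^0] = 1;  [u^1] = 0;  [u^2] = -1/2;  [u^3] = 0.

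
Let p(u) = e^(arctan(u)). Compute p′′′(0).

-1

Let u equal the inner series; expand the outer function in u and truncate.
The coefficient of u^3 in the expansion is -1/6, so p′′′(0) = 3! * (-1/6) = -1.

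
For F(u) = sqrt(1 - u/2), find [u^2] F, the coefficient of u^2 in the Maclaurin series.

Compute the successive derivatives at the expansion point and divide by k!.
F(0) = 1
F′(0) = -1/4
F′′(0) = -1/16
Then c_k = F^(k)(0)/k! gives each Taylor coefficient.

-1/32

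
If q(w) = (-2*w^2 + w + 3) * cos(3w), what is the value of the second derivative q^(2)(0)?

-31

Shift and add copies of the series according to the polynomial's terms.
From the series, [w^2] q = -31/2; multiply by 2! = 2 to get -31.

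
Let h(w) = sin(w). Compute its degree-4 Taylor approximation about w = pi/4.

h(pi/4) = sqrt(2)/2
h′(pi/4) = sqrt(2)/2
h′′(pi/4) = -sqrt(2)/2
h′′′(pi/4) = -sqrt(2)/2
h^(4)(pi/4) = sqrt(2)/2

sqrt(2)*(w - pi/4)^4/48 - sqrt(2)*(w - pi/4)^3/12 - sqrt(2)*(w - pi/4)^2/4 + sqrt(2)*(w - pi/4)/2 + sqrt(2)/2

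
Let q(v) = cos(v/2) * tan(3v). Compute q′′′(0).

Multiply the two series term by term and collect like powers.
The coefficient of v^3 in the expansion is 69/8, so q′′′(0) = 3! * (69/8) = 207/4.

207/4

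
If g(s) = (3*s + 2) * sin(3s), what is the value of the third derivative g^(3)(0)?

Distribute the polynomial across the series and collect like powers.
The coefficient of s^3 in the expansion is -9, so g′′′(0) = 3! * (-9) = -54.

-54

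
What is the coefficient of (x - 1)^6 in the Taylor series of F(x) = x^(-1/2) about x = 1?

Compute the successive derivatives at the expansion point and divide by k!.
[(x - 1)^0] = 1;  [(x - 1)^1] = -1/2;  [(x - 1)^2] = 3/8;  [(x - 1)^3] = -5/16;  [(x - 1)^4] = 35/128;  [(x - 1)^5] = -63/256;  [(x - 1)^6] = 231/1024.

231/1024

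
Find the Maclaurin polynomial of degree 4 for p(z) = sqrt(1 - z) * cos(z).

25*z^4/384 + 3*z^3/16 - 5*z^2/8 - z/2 + 1

Multiply the two series term by term and collect like powers.
p(0) = 1
p′(0) = -1/2
p′′(0) = -5/4
p′′′(0) = 9/8
p^(4)(0) = 25/16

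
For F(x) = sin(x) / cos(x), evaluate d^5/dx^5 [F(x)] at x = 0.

16

Write the quotient as an unknown series and match coefficients against numerator = denominator · series.
The coefficient of x^5 in the expansion is 2/15, so F^(5)(0) = 5! * (2/15) = 16.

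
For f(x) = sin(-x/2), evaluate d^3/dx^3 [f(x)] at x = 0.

1/8

Compute the successive derivatives at the expansion point and divide by k!.
The coefficient of x^3 in the expansion is 1/48, so f′′′(0) = 3! * (1/48) = 1/8.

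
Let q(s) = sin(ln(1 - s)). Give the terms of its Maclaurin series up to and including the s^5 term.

Let u equal the inner series; expand the outer function in u and truncate.

s^5/12 - s^3/6 - s^2/2 - s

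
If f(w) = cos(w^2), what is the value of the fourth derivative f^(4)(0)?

Apply the Taylor formula c_k = f^(k)(a)/k!.
The coefficient of w^4 in the expansion is -1/2, so f^(4)(0) = 4! * (-1/2) = -12.

-12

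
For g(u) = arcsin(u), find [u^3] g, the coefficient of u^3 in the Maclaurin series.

1/6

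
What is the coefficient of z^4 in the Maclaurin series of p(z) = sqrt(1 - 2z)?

-5/8

[z^0] = 1;  [z^1] = -1;  [z^2] = -1/2;  [z^3] = -1/2;  [z^4] = -5/8.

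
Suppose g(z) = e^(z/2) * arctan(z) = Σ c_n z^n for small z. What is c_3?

Write out both Maclaurin series and multiply, keeping only the needed powers.
[z^0] = 0;  [z^1] = 1;  [z^2] = 1/2;  [z^3] = -5/24.

-5/24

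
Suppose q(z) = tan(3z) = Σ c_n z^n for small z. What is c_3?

9

Use the known series and substitute for the argument.
q(0) = 0
q′(0) = 3
q′′(0) = 0
q′′′(0) = 54
The Taylor polynomial is Σ q^(k)(0)/k! · z^k.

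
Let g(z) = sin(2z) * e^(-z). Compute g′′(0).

-4

Take the Cauchy product of the two expansions.
From the series, [z^2] g = -2; multiply by 2! = 2 to get -4.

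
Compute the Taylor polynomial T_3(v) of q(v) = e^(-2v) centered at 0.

-4*v^3/3 + 2*v^2 - 2*v + 1

Compute the successive derivatives at the expansion point and divide by k!.
q(0) = 1
q′(0) = -2
q′′(0) = 4
q′′′(0) = -8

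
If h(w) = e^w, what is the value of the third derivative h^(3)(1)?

e

Apply the Taylor formula c_k = f^(k)(a)/k!.
From the series, [(w - 1)^3] h = e/6; multiply by 3! = 6 to get e.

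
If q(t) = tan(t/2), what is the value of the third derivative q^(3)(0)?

Use the known series and substitute for the argument.
From the series, [t^3] q = 1/24; multiply by 3! = 6 to get 1/4.

1/4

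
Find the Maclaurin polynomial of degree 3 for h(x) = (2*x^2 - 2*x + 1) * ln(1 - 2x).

-8*x^3/3 + 2*x^2 - 2*x

Multiply each power in the prefactor through the base expansion.
[x^0] = 0;  [x^1] = -2;  [x^2] = 2;  [x^3] = -8/3.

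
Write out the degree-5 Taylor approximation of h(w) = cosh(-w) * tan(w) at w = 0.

Write out both Maclaurin series and multiply, keeping only the needed powers.
h(0) = 0
h′(0) = 1
h′′(0) = 0
h′′′(0) = 5
h^(4)(0) = 0
h^(5)(0) = 41

41*w^5/120 + 5*w^3/6 + w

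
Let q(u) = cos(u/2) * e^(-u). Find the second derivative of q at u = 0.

3/4

Write out both Maclaurin series and multiply, keeping only the needed powers.
From the series, [u^2] q = 3/8; multiply by 2! = 2 to get 3/4.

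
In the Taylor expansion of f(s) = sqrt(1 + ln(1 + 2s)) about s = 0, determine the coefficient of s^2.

Plug the Maclaurin series of the inner function into that of the outer and collect terms.
f(0) = 1
f′(0) = 1
f′′(0) = -3
Then c_k = f^(k)(0)/k! gives each Taylor coefficient.

-3/2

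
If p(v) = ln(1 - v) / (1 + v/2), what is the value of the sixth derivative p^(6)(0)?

Multiply the two series term by term and collect like powers.
The coefficient of v^6 in the expansion is -7/80, so p^(6)(0) = 6! * (-7/80) = -63.

-63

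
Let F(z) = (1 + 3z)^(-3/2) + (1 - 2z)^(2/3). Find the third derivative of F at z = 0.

Expand each term separately and add.
The coefficient of z^3 in the expansion is -77057/1296, so F′′′(0) = 3! * (-77057/1296) = -77057/216.

-77057/216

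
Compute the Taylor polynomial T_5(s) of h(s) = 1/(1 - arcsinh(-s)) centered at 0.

-23*s^5/40 + 2*s^4/3 - 5*s^3/6 + s^2 - s + 1

Compose series: expand the inner function first, then feed it into the outer expansion.
[s^0] = 1;  [s^1] = -1;  [s^2] = 1;  [s^3] = -5/6;  [s^4] = 2/3;  [s^5] = -23/40.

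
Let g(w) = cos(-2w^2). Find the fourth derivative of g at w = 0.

-48

Differentiate repeatedly and evaluate at the center.
The coefficient of w^4 in the expansion is -2, so g^(4)(0) = 4! * (-2) = -48.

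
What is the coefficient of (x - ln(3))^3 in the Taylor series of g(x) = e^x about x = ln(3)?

Differentiate repeatedly and evaluate at the center.

1/2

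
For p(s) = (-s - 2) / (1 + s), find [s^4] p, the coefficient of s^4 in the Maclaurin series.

-1

Multiply each power in the prefactor through the base expansion.
[s^0] = -2;  [s^1] = 1;  [s^2] = -1;  [s^3] = 1;  [s^4] = -1.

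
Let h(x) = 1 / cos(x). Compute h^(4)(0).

5

Write the quotient as an unknown series and match coefficients against numerator = denominator · series.
From the series, [x^4] h = 5/24; multiply by 4! = 24 to get 5.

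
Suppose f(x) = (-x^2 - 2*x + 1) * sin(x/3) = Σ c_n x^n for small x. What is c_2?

Distribute the polynomial across the series and collect like powers.
f(0) = 0
f′(0) = 1/3
f′′(0) = -4/3

-2/3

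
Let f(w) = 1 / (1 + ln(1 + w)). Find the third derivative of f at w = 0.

-14

Expand as Σ (-1)^k u^k with u equal to the inner function's series.
The coefficient of w^3 in the expansion is -7/3, so f′′′(0) = 3! * (-7/3) = -14.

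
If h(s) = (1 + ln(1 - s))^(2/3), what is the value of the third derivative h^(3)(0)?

Let u equal the inner series; expand the outer function in u and truncate.
The coefficient of s^3 in the expansion is -31/81, so h′′′(0) = 3! * (-31/81) = -62/27.

-62/27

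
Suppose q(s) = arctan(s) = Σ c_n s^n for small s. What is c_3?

[s^0] = 0;  [s^1] = 1;  [s^2] = 0;  [s^3] = -1/3.

-1/3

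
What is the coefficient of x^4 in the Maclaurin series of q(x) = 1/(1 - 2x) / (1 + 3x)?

Expand each factor separately, then convolve coefficients.

55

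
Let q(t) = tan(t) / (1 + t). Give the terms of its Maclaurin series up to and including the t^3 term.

Expand each factor separately, then convolve coefficients.
q(0) = 0
q′(0) = 1
q′′(0) = -2
q′′′(0) = 8

4*t^3/3 - t^2 + t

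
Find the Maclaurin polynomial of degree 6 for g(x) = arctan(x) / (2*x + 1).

Expand 1/(denominator) as a geometric series and multiply by the numerator's series.

-446*x^6/15 + 223*x^5/15 - 22*x^4/3 + 11*x^3/3 - 2*x^2 + x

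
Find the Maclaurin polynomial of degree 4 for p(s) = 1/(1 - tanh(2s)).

Let u equal the inner series; expand the outer function in u and truncate.
p(0) = 1
p′(0) = 2
p′′(0) = 8
p′′′(0) = 32
p^(4)(0) = 128
Dividing each by k! gives the coefficients c_0, ..., c_4.

16*s^4/3 + 16*s^3/3 + 4*s^2 + 2*s + 1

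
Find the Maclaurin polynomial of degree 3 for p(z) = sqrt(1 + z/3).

z^3/432 - z^2/72 + z/6 + 1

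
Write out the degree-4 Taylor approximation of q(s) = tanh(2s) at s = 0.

Differentiate repeatedly and evaluate at the center.
q(0) = 0
q′(0) = 2
q′′(0) = 0
q′′′(0) = -16
q^(4)(0) = 0

-8*s^3/3 + 2*s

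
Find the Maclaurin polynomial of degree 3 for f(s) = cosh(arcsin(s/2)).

Let u equal the inner series; expand the outer function in u and truncate.
f(0) = 1
f′(0) = 0
f′′(0) = 1/4
f′′′(0) = 0

s^2/8 + 1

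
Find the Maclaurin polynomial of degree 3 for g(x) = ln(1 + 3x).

9*x^3 - 9*x^2/2 + 3*x

Apply the Taylor formula c_k = f^(k)(a)/k!.
[x^0] = 0;  [x^1] = 3;  [x^2] = -9/2;  [x^3] = 9.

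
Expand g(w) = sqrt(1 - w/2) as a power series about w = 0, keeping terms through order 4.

-5*w^4/2048 - w^3/128 - w^2/32 - w/4 + 1

Use the known series and substitute for the argument.
g(0) = 1
g′(0) = -1/4
g′′(0) = -1/16
g′′′(0) = -3/64
g^(4)(0) = -15/256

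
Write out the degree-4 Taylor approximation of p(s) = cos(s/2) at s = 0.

Apply the Taylor formula c_k = f^(k)(a)/k!.
p(0) = 1
p′(0) = 0
p′′(0) = -1/4
p′′′(0) = 0
p^(4)(0) = 1/16
Then c_k = p^(k)(0)/k! gives each Taylor coefficient.

s^4/384 - s^2/8 + 1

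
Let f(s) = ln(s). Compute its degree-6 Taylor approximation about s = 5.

Apply the Taylor formula c_k = f^(k)(a)/k!.
[(s - 5)^0] = ln(5);  [(s - 5)^1] = 1/5;  [(s - 5)^2] = -1/50;  [(s - 5)^3] = 1/375;  [(s - 5)^4] = -1/2500;  [(s - 5)^5] = 1/15625;  [(s - 5)^6] = -1/93750.

-(s - 5)^6/93750 + (s - 5)^5/15625 - (s - 5)^4/2500 + (s - 5)^3/375 - (s - 5)^2/50 + (s - 5)/5 + ln(5)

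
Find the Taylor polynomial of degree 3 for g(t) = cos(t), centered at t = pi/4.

g(pi/4) = sqrt(2)/2
g′(pi/4) = -sqrt(2)/2
g′′(pi/4) = -sqrt(2)/2
g′′′(pi/4) = sqrt(2)/2

sqrt(2)*(t - pi/4)^3/12 - sqrt(2)*(t - pi/4)^2/4 - sqrt(2)*(t - pi/4)/2 + sqrt(2)/2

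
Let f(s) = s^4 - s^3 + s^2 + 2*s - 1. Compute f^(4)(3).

Apply the Taylor formula c_k = f^(k)(a)/k!.
The coefficient of (s - 3)^4 in the expansion is 1, so f^(4)(3) = 4! * (1) = 24.

24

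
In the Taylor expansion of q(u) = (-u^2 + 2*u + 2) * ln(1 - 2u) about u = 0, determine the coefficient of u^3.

-22/3

Shift and add copies of the series according to the polynomial's terms.
q(0) = 0
q′(0) = -4
q′′(0) = -16
q′′′(0) = -44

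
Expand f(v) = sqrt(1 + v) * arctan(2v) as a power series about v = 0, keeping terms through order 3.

-35*v^3/12 + v^2 + 2*v

Expand each factor separately, then convolve coefficients.
f(0) = 0
f′(0) = 2
f′′(0) = 2
f′′′(0) = -35/2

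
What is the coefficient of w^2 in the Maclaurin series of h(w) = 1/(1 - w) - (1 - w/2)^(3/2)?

Combine the two series term by term.
h(0) = 0
h′(0) = 7/4
h′′(0) = 29/16
So c_2 = h′′(0)/2! = 29/32.

29/32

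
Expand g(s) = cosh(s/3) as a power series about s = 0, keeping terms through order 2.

[s^0] = 1;  [s^1] = 0;  [s^2] = 1/18.

s^2/18 + 1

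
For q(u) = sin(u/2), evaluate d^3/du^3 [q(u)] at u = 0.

-1/8

Differentiate repeatedly and evaluate at the center.
The coefficient of u^3 in the expansion is -1/48, so q′′′(0) = 3! * (-1/48) = -1/8.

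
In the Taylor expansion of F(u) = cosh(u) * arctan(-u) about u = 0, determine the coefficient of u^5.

Expand each factor separately, then convolve coefficients.
So c_5 = F^(5)(0)/5! = -3/40.

-3/40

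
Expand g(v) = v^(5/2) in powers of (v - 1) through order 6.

-5*(v - 1)^6/1024 + 3*(v - 1)^5/256 - 5*(v - 1)^4/128 + 5*(v - 1)^3/16 + 15*(v - 1)^2/8 + 5*(v - 1)/2 + 1

g(1) = 1
g′(1) = 5/2
g′′(1) = 15/4
g′′′(1) = 15/8
g^(4)(1) = -15/16
g^(5)(1) = 45/32
g^(6)(1) = -225/64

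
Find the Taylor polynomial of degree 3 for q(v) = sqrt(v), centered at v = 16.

Apply the Taylor formula c_k = f^(k)(a)/k!.

(v - 16)^3/16384 - (v - 16)^2/512 + (v - 16)/8 + 4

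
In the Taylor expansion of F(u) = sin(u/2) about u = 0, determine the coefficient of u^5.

Use the known series and substitute for the argument.
F(0) = 0
F′(0) = 1/2
F′′(0) = 0
F′′′(0) = -1/8
F^(4)(0) = 0
F^(5)(0) = 1/32

1/3840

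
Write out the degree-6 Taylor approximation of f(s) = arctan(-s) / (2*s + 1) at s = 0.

Use 1/(1 - r) = Σ r^k on the denominator, then take the Cauchy product.

446*s^6/15 - 223*s^5/15 + 22*s^4/3 - 11*s^3/3 + 2*s^2 - s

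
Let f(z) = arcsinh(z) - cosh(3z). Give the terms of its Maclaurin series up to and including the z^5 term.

3*z^5/40 - 27*z^4/8 - z^3/6 - 9*z^2/2 + z - 1

Combine the two series term by term.
f(0) = -1
f′(0) = 1
f′′(0) = -9
f′′′(0) = -1
f^(4)(0) = -81
f^(5)(0) = 9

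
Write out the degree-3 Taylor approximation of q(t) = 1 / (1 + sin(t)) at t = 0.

-5*t^3/6 + t^2 - t + 1

Use the geometric series for the reciprocal, then substitute.
[t^0] = 1;  [t^1] = -1;  [t^2] = 1;  [t^3] = -5/6.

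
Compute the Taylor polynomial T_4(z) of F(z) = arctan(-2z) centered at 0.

Differentiate repeatedly and evaluate at the center.
F(0) = 0
F′(0) = -2
F′′(0) = 0
F′′′(0) = 16
F^(4)(0) = 0

8*z^3/3 - 2*z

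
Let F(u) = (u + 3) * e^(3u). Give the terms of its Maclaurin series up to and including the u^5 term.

Shift and add copies of the series according to the polynomial's terms.

189*u^5/20 + 117*u^4/8 + 18*u^3 + 33*u^2/2 + 10*u + 3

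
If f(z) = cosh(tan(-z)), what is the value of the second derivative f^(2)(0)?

1

Let u equal the inner series; expand the outer function in u and truncate.
From the series, [z^2] f = 1/2; multiply by 2! = 2 to get 1.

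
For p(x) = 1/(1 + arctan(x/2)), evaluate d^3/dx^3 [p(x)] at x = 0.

Let u equal the inner series; expand the outer function in u and truncate.
From the series, [x^3] p = -1/12; multiply by 3! = 6 to get -1/2.

-1/2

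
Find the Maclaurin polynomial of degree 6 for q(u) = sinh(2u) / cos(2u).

48*u^5/5 + 16*u^3/3 + 2*u

Invert the denominator's series and multiply.
q(0) = 0
q′(0) = 2
q′′(0) = 0
q′′′(0) = 32
q^(4)(0) = 0
q^(5)(0) = 1152
q^(6)(0) = 0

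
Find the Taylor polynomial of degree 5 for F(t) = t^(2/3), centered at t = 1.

14*(t - 1)^5/729 - 7*(t - 1)^4/243 + 4*(t - 1)^3/81 - (t - 1)^2/9 + 2*(t - 1)/3 + 1

[(t - 1)^0] = 1;  [(t - 1)^1] = 2/3;  [(t - 1)^2] = -1/9;  [(t - 1)^3] = 4/81;  [(t - 1)^4] = -7/243;  [(t - 1)^5] = 14/729.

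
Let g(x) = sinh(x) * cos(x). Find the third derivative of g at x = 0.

Multiply the two series term by term and collect like powers.
The coefficient of x^3 in the expansion is -1/3, so g′′′(0) = 3! * (-1/3) = -2.

-2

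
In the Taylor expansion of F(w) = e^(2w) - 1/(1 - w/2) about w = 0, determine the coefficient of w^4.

29/48

Combine the two series term by term.
F(0) = 0
F′(0) = 3/2
F′′(0) = 7/2
F′′′(0) = 29/4
F^(4)(0) = 29/2
So c_4 = F^(4)(0)/4! = 29/48.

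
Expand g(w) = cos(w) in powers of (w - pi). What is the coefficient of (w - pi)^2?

g(pi) = -1
g′(pi) = 0
g′′(pi) = 1
So c_2 = g′′(pi)/2! = 1/2.

1/2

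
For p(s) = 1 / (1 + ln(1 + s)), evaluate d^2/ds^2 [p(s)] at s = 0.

Expand as Σ (-1)^k u^k with u equal to the inner function's series.
The coefficient of s^2 in the expansion is 3/2, so p′′(0) = 2! * (3/2) = 3.

3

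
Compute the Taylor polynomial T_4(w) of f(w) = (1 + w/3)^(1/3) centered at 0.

-10*w^4/19683 + 5*w^3/2187 - w^2/81 + w/9 + 1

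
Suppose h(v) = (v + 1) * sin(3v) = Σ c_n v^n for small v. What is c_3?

Multiply each power in the prefactor through the base expansion.
h(0) = 0
h′(0) = 3
h′′(0) = 6
h′′′(0) = -27
So c_3 = h′′′(0)/3! = -9/2.

-9/2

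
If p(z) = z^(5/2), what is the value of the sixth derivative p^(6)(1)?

-225/64

The coefficient of (z - 1)^6 in the expansion is -5/1024, so p^(6)(1) = 6! * (-5/1024) = -225/64.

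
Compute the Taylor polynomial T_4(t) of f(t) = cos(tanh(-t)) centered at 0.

3*t^4/8 - t^2/2 + 1

Let u equal the inner series; expand the outer function in u and truncate.
f(0) = 1
f′(0) = 0
f′′(0) = -1
f′′′(0) = 0
f^(4)(0) = 9
Dividing each by k! gives the coefficients c_0, ..., c_4.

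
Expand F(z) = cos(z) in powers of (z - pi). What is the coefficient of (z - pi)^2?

1/2

Use the known series and substitute for the argument.
F(pi) = -1
F′(pi) = 0
F′′(pi) = 1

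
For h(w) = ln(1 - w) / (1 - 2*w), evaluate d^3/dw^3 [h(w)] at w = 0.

-32

Expand 1/(denominator) as a geometric series and multiply by the numerator's series.
The coefficient of w^3 in the expansion is -16/3, so h′′′(0) = 3! * (-16/3) = -32.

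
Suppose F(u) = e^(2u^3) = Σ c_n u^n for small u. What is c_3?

2

Apply the Taylor formula c_k = f^(k)(a)/k!.
F(0) = 1
F′(0) = 0
F′′(0) = 0
F′′′(0) = 12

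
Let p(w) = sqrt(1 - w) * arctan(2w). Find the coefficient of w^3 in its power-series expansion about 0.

Multiply the two series term by term and collect like powers.
[w^0] = 0;  [w^1] = 2;  [w^2] = -1;  [w^3] = -35/12.

-35/12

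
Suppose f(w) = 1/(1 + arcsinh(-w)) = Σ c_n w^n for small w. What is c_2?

1

Plug the Maclaurin series of the inner function into that of the outer and collect terms.
f(0) = 1
f′(0) = 1
f′′(0) = 2
So c_2 = f′′(0)/2! = 1.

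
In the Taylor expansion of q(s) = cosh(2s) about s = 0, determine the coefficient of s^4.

[s^0] = 1;  [s^1] = 0;  [s^2] = 2;  [s^3] = 0;  [s^4] = 2/3.

2/3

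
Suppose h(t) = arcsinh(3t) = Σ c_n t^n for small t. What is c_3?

-9/2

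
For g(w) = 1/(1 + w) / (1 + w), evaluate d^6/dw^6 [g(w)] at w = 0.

5040

Multiply the two series term by term and collect like powers.
The coefficient of w^6 in the expansion is 7, so g^(6)(0) = 6! * (7) = 5040.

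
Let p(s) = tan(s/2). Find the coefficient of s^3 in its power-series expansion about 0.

1/24

[s^0] = 0;  [s^1] = 1/2;  [s^2] = 0;  [s^3] = 1/24.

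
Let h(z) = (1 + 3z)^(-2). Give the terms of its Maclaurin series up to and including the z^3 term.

Use the known series and substitute for the argument.
h(0) = 1
h′(0) = -6
h′′(0) = 54
h′′′(0) = -648
Dividing each by k! gives the coefficients c_0, ..., c_3.

-108*z^3 + 27*z^2 - 6*z + 1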